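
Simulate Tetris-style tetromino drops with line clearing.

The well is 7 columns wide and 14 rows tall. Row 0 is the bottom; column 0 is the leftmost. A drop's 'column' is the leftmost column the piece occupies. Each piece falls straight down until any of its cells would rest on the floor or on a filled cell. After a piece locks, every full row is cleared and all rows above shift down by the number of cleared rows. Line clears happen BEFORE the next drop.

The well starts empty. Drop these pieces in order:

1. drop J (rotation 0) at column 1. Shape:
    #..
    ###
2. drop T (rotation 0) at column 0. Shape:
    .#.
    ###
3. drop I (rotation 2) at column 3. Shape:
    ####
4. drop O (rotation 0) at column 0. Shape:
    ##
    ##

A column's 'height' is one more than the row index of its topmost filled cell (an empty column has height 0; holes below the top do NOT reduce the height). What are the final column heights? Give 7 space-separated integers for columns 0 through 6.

Drop 1: J rot0 at col 1 lands with bottom-row=0; cleared 0 line(s) (total 0); column heights now [0 2 1 1 0 0 0], max=2
Drop 2: T rot0 at col 0 lands with bottom-row=2; cleared 0 line(s) (total 0); column heights now [3 4 3 1 0 0 0], max=4
Drop 3: I rot2 at col 3 lands with bottom-row=1; cleared 0 line(s) (total 0); column heights now [3 4 3 2 2 2 2], max=4
Drop 4: O rot0 at col 0 lands with bottom-row=4; cleared 0 line(s) (total 0); column heights now [6 6 3 2 2 2 2], max=6

Answer: 6 6 3 2 2 2 2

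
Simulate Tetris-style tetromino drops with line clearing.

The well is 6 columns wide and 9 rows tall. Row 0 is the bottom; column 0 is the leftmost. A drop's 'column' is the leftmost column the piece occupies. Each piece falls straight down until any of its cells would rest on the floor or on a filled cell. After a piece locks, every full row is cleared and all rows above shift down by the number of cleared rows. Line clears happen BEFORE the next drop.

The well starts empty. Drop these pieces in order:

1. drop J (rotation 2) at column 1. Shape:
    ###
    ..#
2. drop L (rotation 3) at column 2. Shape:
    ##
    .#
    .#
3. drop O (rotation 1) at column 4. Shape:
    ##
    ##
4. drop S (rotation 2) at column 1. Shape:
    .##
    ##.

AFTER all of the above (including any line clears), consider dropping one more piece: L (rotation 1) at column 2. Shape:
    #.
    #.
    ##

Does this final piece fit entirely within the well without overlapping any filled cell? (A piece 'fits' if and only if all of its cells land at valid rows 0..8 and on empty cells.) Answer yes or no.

Answer: no

Derivation:
Drop 1: J rot2 at col 1 lands with bottom-row=0; cleared 0 line(s) (total 0); column heights now [0 2 2 2 0 0], max=2
Drop 2: L rot3 at col 2 lands with bottom-row=2; cleared 0 line(s) (total 0); column heights now [0 2 5 5 0 0], max=5
Drop 3: O rot1 at col 4 lands with bottom-row=0; cleared 0 line(s) (total 0); column heights now [0 2 5 5 2 2], max=5
Drop 4: S rot2 at col 1 lands with bottom-row=5; cleared 0 line(s) (total 0); column heights now [0 6 7 7 2 2], max=7
Test piece L rot1 at col 2 (width 2): heights before test = [0 6 7 7 2 2]; fits = False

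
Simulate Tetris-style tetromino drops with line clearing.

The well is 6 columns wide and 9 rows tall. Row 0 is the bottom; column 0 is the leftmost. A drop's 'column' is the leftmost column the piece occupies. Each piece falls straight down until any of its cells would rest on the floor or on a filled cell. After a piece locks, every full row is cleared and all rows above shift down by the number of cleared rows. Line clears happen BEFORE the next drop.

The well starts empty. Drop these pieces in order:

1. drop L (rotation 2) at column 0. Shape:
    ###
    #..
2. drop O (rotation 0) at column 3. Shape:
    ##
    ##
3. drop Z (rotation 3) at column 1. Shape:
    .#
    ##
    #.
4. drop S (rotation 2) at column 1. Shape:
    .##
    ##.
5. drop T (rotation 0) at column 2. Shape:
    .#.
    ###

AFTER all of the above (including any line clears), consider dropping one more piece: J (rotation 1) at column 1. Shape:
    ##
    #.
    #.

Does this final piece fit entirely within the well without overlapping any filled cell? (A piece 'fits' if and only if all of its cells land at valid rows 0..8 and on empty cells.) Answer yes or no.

Drop 1: L rot2 at col 0 lands with bottom-row=0; cleared 0 line(s) (total 0); column heights now [2 2 2 0 0 0], max=2
Drop 2: O rot0 at col 3 lands with bottom-row=0; cleared 0 line(s) (total 0); column heights now [2 2 2 2 2 0], max=2
Drop 3: Z rot3 at col 1 lands with bottom-row=2; cleared 0 line(s) (total 0); column heights now [2 4 5 2 2 0], max=5
Drop 4: S rot2 at col 1 lands with bottom-row=5; cleared 0 line(s) (total 0); column heights now [2 6 7 7 2 0], max=7
Drop 5: T rot0 at col 2 lands with bottom-row=7; cleared 0 line(s) (total 0); column heights now [2 6 8 9 8 0], max=9
Test piece J rot1 at col 1 (width 2): heights before test = [2 6 8 9 8 0]; fits = True

Answer: yes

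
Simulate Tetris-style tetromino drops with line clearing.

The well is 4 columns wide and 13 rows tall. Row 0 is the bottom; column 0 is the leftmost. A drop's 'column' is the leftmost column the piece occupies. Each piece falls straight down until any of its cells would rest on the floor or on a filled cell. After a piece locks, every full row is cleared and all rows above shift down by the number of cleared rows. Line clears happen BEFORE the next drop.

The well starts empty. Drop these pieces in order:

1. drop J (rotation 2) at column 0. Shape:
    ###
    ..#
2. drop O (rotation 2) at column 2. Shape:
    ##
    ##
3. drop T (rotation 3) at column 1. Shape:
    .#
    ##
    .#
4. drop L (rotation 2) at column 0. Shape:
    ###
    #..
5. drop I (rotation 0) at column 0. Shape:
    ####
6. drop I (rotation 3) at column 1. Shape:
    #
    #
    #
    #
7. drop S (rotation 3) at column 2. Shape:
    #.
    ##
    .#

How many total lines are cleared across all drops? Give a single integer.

Drop 1: J rot2 at col 0 lands with bottom-row=0; cleared 0 line(s) (total 0); column heights now [2 2 2 0], max=2
Drop 2: O rot2 at col 2 lands with bottom-row=2; cleared 0 line(s) (total 0); column heights now [2 2 4 4], max=4
Drop 3: T rot3 at col 1 lands with bottom-row=4; cleared 0 line(s) (total 0); column heights now [2 6 7 4], max=7
Drop 4: L rot2 at col 0 lands with bottom-row=6; cleared 0 line(s) (total 0); column heights now [8 8 8 4], max=8
Drop 5: I rot0 at col 0 lands with bottom-row=8; cleared 1 line(s) (total 1); column heights now [8 8 8 4], max=8
Drop 6: I rot3 at col 1 lands with bottom-row=8; cleared 0 line(s) (total 1); column heights now [8 12 8 4], max=12
Drop 7: S rot3 at col 2 lands with bottom-row=7; cleared 1 line(s) (total 2); column heights now [7 11 9 8], max=11

Answer: 2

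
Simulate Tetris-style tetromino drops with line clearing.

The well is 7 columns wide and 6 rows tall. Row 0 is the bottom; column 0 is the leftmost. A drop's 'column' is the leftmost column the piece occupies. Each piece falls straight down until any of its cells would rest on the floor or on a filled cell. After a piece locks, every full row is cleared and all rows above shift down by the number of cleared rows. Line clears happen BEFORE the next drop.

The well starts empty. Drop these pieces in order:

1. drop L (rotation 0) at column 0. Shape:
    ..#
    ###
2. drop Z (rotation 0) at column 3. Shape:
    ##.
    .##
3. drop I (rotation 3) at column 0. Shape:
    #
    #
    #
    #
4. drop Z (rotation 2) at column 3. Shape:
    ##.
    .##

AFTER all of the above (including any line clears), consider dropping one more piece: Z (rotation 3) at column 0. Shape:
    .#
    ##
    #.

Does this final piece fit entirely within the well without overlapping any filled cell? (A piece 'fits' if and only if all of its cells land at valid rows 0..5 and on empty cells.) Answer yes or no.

Drop 1: L rot0 at col 0 lands with bottom-row=0; cleared 0 line(s) (total 0); column heights now [1 1 2 0 0 0 0], max=2
Drop 2: Z rot0 at col 3 lands with bottom-row=0; cleared 0 line(s) (total 0); column heights now [1 1 2 2 2 1 0], max=2
Drop 3: I rot3 at col 0 lands with bottom-row=1; cleared 0 line(s) (total 0); column heights now [5 1 2 2 2 1 0], max=5
Drop 4: Z rot2 at col 3 lands with bottom-row=2; cleared 0 line(s) (total 0); column heights now [5 1 2 4 4 3 0], max=5
Test piece Z rot3 at col 0 (width 2): heights before test = [5 1 2 4 4 3 0]; fits = False

Answer: no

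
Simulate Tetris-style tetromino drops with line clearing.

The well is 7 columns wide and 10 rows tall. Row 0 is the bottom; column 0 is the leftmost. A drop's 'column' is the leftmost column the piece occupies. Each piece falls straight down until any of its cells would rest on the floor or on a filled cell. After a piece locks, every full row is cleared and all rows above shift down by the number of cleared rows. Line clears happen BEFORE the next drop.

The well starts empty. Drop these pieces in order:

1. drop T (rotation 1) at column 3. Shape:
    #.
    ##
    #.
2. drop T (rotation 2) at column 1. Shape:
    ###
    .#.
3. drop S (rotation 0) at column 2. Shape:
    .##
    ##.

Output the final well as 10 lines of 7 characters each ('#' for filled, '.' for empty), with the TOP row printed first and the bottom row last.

Drop 1: T rot1 at col 3 lands with bottom-row=0; cleared 0 line(s) (total 0); column heights now [0 0 0 3 2 0 0], max=3
Drop 2: T rot2 at col 1 lands with bottom-row=2; cleared 0 line(s) (total 0); column heights now [0 4 4 4 2 0 0], max=4
Drop 3: S rot0 at col 2 lands with bottom-row=4; cleared 0 line(s) (total 0); column heights now [0 4 5 6 6 0 0], max=6

Answer: .......
.......
.......
.......
...##..
..##...
.###...
..##...
...##..
...#...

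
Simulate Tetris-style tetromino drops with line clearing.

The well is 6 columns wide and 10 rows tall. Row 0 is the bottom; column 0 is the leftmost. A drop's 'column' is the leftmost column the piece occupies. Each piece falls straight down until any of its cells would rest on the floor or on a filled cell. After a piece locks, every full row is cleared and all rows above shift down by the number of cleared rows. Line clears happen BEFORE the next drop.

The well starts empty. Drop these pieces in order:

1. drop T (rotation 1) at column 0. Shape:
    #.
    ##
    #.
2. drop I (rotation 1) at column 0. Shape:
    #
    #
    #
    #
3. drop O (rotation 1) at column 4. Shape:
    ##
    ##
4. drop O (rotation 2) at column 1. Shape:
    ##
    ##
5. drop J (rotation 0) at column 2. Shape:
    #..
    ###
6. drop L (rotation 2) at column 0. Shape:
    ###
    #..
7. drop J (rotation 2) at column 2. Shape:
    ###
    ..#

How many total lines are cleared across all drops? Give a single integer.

Answer: 0

Derivation:
Drop 1: T rot1 at col 0 lands with bottom-row=0; cleared 0 line(s) (total 0); column heights now [3 2 0 0 0 0], max=3
Drop 2: I rot1 at col 0 lands with bottom-row=3; cleared 0 line(s) (total 0); column heights now [7 2 0 0 0 0], max=7
Drop 3: O rot1 at col 4 lands with bottom-row=0; cleared 0 line(s) (total 0); column heights now [7 2 0 0 2 2], max=7
Drop 4: O rot2 at col 1 lands with bottom-row=2; cleared 0 line(s) (total 0); column heights now [7 4 4 0 2 2], max=7
Drop 5: J rot0 at col 2 lands with bottom-row=4; cleared 0 line(s) (total 0); column heights now [7 4 6 5 5 2], max=7
Drop 6: L rot2 at col 0 lands with bottom-row=7; cleared 0 line(s) (total 0); column heights now [9 9 9 5 5 2], max=9
Drop 7: J rot2 at col 2 lands with bottom-row=8; cleared 0 line(s) (total 0); column heights now [9 9 10 10 10 2], max=10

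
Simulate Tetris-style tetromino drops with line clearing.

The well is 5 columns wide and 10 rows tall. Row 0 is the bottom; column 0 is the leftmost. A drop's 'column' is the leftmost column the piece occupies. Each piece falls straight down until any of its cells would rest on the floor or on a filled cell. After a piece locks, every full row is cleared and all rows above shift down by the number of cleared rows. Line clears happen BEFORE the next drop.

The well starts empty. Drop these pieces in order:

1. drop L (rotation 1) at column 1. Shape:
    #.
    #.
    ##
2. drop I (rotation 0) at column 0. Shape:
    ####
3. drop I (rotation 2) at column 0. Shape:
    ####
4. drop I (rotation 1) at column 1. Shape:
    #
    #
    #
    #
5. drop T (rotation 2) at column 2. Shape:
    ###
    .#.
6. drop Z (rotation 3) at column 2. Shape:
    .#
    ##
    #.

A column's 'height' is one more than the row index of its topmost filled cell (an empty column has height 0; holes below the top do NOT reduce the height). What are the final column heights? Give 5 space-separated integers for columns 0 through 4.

Drop 1: L rot1 at col 1 lands with bottom-row=0; cleared 0 line(s) (total 0); column heights now [0 3 1 0 0], max=3
Drop 2: I rot0 at col 0 lands with bottom-row=3; cleared 0 line(s) (total 0); column heights now [4 4 4 4 0], max=4
Drop 3: I rot2 at col 0 lands with bottom-row=4; cleared 0 line(s) (total 0); column heights now [5 5 5 5 0], max=5
Drop 4: I rot1 at col 1 lands with bottom-row=5; cleared 0 line(s) (total 0); column heights now [5 9 5 5 0], max=9
Drop 5: T rot2 at col 2 lands with bottom-row=5; cleared 0 line(s) (total 0); column heights now [5 9 7 7 7], max=9
Drop 6: Z rot3 at col 2 lands with bottom-row=7; cleared 0 line(s) (total 0); column heights now [5 9 9 10 7], max=10

Answer: 5 9 9 10 7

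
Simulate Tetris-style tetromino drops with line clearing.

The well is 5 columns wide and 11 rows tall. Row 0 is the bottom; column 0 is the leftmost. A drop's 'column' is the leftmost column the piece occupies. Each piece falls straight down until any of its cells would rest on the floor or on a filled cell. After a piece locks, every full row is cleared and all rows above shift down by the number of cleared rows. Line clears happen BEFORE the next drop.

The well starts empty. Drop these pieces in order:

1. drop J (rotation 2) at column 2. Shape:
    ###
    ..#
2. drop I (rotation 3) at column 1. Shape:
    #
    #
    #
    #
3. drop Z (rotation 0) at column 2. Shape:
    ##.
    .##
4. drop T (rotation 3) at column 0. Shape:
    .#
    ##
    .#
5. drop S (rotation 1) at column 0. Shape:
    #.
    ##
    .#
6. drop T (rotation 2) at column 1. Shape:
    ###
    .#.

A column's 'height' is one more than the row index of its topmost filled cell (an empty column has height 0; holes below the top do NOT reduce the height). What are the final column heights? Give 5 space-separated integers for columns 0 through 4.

Drop 1: J rot2 at col 2 lands with bottom-row=0; cleared 0 line(s) (total 0); column heights now [0 0 2 2 2], max=2
Drop 2: I rot3 at col 1 lands with bottom-row=0; cleared 0 line(s) (total 0); column heights now [0 4 2 2 2], max=4
Drop 3: Z rot0 at col 2 lands with bottom-row=2; cleared 0 line(s) (total 0); column heights now [0 4 4 4 3], max=4
Drop 4: T rot3 at col 0 lands with bottom-row=4; cleared 0 line(s) (total 0); column heights now [6 7 4 4 3], max=7
Drop 5: S rot1 at col 0 lands with bottom-row=7; cleared 0 line(s) (total 0); column heights now [10 9 4 4 3], max=10
Drop 6: T rot2 at col 1 lands with bottom-row=8; cleared 0 line(s) (total 0); column heights now [10 10 10 10 3], max=10

Answer: 10 10 10 10 3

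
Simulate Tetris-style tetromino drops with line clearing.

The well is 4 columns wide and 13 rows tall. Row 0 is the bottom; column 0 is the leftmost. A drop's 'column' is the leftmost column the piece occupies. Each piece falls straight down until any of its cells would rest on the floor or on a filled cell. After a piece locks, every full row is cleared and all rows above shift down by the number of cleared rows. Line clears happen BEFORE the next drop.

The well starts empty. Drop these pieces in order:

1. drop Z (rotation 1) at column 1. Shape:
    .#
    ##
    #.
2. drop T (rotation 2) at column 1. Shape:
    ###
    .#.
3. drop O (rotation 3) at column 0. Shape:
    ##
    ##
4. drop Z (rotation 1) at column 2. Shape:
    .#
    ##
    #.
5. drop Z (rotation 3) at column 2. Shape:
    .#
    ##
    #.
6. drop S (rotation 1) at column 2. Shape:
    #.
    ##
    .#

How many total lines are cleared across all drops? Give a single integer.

Drop 1: Z rot1 at col 1 lands with bottom-row=0; cleared 0 line(s) (total 0); column heights now [0 2 3 0], max=3
Drop 2: T rot2 at col 1 lands with bottom-row=3; cleared 0 line(s) (total 0); column heights now [0 5 5 5], max=5
Drop 3: O rot3 at col 0 lands with bottom-row=5; cleared 0 line(s) (total 0); column heights now [7 7 5 5], max=7
Drop 4: Z rot1 at col 2 lands with bottom-row=5; cleared 1 line(s) (total 1); column heights now [6 6 6 7], max=7
Drop 5: Z rot3 at col 2 lands with bottom-row=6; cleared 0 line(s) (total 1); column heights now [6 6 8 9], max=9
Drop 6: S rot1 at col 2 lands with bottom-row=9; cleared 0 line(s) (total 1); column heights now [6 6 12 11], max=12

Answer: 1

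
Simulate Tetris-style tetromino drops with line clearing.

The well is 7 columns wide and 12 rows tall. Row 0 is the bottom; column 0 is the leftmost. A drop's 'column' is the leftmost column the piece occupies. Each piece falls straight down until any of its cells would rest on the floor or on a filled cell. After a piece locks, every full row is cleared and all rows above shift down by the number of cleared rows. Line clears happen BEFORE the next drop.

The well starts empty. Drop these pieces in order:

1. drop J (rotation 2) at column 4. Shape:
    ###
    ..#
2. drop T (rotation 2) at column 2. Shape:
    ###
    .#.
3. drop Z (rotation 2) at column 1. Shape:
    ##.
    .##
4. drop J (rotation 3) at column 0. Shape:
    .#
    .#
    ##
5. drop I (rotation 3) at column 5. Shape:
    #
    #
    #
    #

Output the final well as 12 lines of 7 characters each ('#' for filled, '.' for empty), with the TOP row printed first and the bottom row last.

Answer: .......
.......
.......
.......
.#.....
.#.....
##...#.
.##..#.
..##.#.
..####.
...####
......#

Derivation:
Drop 1: J rot2 at col 4 lands with bottom-row=0; cleared 0 line(s) (total 0); column heights now [0 0 0 0 2 2 2], max=2
Drop 2: T rot2 at col 2 lands with bottom-row=1; cleared 0 line(s) (total 0); column heights now [0 0 3 3 3 2 2], max=3
Drop 3: Z rot2 at col 1 lands with bottom-row=3; cleared 0 line(s) (total 0); column heights now [0 5 5 4 3 2 2], max=5
Drop 4: J rot3 at col 0 lands with bottom-row=5; cleared 0 line(s) (total 0); column heights now [6 8 5 4 3 2 2], max=8
Drop 5: I rot3 at col 5 lands with bottom-row=2; cleared 0 line(s) (total 0); column heights now [6 8 5 4 3 6 2], max=8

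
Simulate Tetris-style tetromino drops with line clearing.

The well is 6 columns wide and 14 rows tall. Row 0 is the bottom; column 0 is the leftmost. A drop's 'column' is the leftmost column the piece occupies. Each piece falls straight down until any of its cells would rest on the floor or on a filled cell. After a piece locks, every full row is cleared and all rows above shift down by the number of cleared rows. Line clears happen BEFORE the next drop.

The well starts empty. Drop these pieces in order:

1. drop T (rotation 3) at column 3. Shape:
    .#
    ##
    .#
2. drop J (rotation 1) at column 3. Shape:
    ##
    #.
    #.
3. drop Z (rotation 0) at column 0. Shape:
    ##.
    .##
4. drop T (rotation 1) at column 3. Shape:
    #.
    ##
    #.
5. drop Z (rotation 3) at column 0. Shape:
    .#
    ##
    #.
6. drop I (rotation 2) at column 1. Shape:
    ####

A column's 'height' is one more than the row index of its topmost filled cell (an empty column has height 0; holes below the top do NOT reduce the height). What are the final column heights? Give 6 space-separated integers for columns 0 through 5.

Answer: 4 9 9 9 9 0

Derivation:
Drop 1: T rot3 at col 3 lands with bottom-row=0; cleared 0 line(s) (total 0); column heights now [0 0 0 2 3 0], max=3
Drop 2: J rot1 at col 3 lands with bottom-row=2; cleared 0 line(s) (total 0); column heights now [0 0 0 5 5 0], max=5
Drop 3: Z rot0 at col 0 lands with bottom-row=0; cleared 0 line(s) (total 0); column heights now [2 2 1 5 5 0], max=5
Drop 4: T rot1 at col 3 lands with bottom-row=5; cleared 0 line(s) (total 0); column heights now [2 2 1 8 7 0], max=8
Drop 5: Z rot3 at col 0 lands with bottom-row=2; cleared 0 line(s) (total 0); column heights now [4 5 1 8 7 0], max=8
Drop 6: I rot2 at col 1 lands with bottom-row=8; cleared 0 line(s) (total 0); column heights now [4 9 9 9 9 0], max=9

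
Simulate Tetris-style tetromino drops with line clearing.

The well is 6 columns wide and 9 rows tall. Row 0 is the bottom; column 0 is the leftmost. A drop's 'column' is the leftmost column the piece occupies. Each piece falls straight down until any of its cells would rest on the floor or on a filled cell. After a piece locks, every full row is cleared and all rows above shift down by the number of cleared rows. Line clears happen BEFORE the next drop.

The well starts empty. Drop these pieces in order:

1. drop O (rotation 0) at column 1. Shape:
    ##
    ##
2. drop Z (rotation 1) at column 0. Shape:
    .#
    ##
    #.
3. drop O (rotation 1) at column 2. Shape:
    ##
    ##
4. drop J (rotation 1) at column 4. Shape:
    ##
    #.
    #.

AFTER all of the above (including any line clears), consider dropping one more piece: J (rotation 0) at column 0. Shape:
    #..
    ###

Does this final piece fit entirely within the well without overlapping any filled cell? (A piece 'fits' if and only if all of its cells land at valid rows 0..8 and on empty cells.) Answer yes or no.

Drop 1: O rot0 at col 1 lands with bottom-row=0; cleared 0 line(s) (total 0); column heights now [0 2 2 0 0 0], max=2
Drop 2: Z rot1 at col 0 lands with bottom-row=1; cleared 0 line(s) (total 0); column heights now [3 4 2 0 0 0], max=4
Drop 3: O rot1 at col 2 lands with bottom-row=2; cleared 0 line(s) (total 0); column heights now [3 4 4 4 0 0], max=4
Drop 4: J rot1 at col 4 lands with bottom-row=0; cleared 1 line(s) (total 1); column heights now [2 3 3 3 2 0], max=3
Test piece J rot0 at col 0 (width 3): heights before test = [2 3 3 3 2 0]; fits = True

Answer: yes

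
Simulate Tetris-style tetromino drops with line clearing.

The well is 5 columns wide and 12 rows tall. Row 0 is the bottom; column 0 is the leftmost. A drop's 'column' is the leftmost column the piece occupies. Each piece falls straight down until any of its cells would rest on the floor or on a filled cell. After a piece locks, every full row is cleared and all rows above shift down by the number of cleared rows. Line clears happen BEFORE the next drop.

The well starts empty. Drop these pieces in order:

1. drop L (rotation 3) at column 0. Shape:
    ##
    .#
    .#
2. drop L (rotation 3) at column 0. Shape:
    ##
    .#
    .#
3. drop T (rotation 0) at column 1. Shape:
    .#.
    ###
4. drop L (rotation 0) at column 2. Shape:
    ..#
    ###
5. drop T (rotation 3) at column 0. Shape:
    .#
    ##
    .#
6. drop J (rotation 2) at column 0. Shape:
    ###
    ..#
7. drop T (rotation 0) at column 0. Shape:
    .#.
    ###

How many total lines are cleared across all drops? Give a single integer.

Drop 1: L rot3 at col 0 lands with bottom-row=0; cleared 0 line(s) (total 0); column heights now [3 3 0 0 0], max=3
Drop 2: L rot3 at col 0 lands with bottom-row=3; cleared 0 line(s) (total 0); column heights now [6 6 0 0 0], max=6
Drop 3: T rot0 at col 1 lands with bottom-row=6; cleared 0 line(s) (total 0); column heights now [6 7 8 7 0], max=8
Drop 4: L rot0 at col 2 lands with bottom-row=8; cleared 0 line(s) (total 0); column heights now [6 7 9 9 10], max=10
Drop 5: T rot3 at col 0 lands with bottom-row=7; cleared 1 line(s) (total 1); column heights now [6 9 8 7 9], max=9
Drop 6: J rot2 at col 0 lands with bottom-row=8; cleared 0 line(s) (total 1); column heights now [10 10 10 7 9], max=10
Drop 7: T rot0 at col 0 lands with bottom-row=10; cleared 0 line(s) (total 1); column heights now [11 12 11 7 9], max=12

Answer: 1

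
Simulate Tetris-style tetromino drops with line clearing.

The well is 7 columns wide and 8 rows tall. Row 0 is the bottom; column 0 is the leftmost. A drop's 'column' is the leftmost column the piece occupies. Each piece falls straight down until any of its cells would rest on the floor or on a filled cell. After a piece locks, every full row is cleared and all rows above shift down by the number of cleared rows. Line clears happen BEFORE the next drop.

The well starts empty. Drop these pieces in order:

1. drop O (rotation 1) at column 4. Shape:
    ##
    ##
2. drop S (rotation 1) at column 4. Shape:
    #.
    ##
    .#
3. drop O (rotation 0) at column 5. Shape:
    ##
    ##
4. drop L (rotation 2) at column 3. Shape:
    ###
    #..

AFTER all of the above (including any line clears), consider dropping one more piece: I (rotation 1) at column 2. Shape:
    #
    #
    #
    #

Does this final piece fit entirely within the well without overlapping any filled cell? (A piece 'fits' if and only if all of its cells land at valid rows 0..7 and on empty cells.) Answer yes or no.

Drop 1: O rot1 at col 4 lands with bottom-row=0; cleared 0 line(s) (total 0); column heights now [0 0 0 0 2 2 0], max=2
Drop 2: S rot1 at col 4 lands with bottom-row=2; cleared 0 line(s) (total 0); column heights now [0 0 0 0 5 4 0], max=5
Drop 3: O rot0 at col 5 lands with bottom-row=4; cleared 0 line(s) (total 0); column heights now [0 0 0 0 5 6 6], max=6
Drop 4: L rot2 at col 3 lands with bottom-row=5; cleared 0 line(s) (total 0); column heights now [0 0 0 7 7 7 6], max=7
Test piece I rot1 at col 2 (width 1): heights before test = [0 0 0 7 7 7 6]; fits = True

Answer: yes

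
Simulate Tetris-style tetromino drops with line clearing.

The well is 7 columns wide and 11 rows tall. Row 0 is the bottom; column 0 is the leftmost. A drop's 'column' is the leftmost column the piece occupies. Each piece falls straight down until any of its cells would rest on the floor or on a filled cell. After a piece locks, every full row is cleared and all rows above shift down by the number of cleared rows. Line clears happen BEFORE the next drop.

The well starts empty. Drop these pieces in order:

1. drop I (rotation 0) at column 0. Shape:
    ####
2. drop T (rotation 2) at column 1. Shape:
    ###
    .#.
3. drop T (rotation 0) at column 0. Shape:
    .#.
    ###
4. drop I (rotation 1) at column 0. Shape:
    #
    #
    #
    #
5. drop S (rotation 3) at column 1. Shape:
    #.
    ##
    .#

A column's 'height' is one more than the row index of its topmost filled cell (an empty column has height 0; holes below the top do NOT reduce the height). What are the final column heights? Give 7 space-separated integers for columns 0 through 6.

Drop 1: I rot0 at col 0 lands with bottom-row=0; cleared 0 line(s) (total 0); column heights now [1 1 1 1 0 0 0], max=1
Drop 2: T rot2 at col 1 lands with bottom-row=1; cleared 0 line(s) (total 0); column heights now [1 3 3 3 0 0 0], max=3
Drop 3: T rot0 at col 0 lands with bottom-row=3; cleared 0 line(s) (total 0); column heights now [4 5 4 3 0 0 0], max=5
Drop 4: I rot1 at col 0 lands with bottom-row=4; cleared 0 line(s) (total 0); column heights now [8 5 4 3 0 0 0], max=8
Drop 5: S rot3 at col 1 lands with bottom-row=4; cleared 0 line(s) (total 0); column heights now [8 7 6 3 0 0 0], max=8

Answer: 8 7 6 3 0 0 0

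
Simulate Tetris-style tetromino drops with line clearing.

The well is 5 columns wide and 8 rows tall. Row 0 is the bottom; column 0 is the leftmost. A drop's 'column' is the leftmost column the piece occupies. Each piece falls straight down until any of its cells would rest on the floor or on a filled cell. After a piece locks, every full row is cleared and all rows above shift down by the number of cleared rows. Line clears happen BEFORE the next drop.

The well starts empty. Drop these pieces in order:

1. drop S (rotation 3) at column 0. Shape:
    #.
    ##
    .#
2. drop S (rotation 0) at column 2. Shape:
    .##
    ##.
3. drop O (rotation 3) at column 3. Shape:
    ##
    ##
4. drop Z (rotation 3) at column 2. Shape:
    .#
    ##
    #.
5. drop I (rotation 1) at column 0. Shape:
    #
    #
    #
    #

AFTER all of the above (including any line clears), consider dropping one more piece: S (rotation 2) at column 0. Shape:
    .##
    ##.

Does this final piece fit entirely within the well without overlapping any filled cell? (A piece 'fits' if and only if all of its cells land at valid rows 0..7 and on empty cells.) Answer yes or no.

Drop 1: S rot3 at col 0 lands with bottom-row=0; cleared 0 line(s) (total 0); column heights now [3 2 0 0 0], max=3
Drop 2: S rot0 at col 2 lands with bottom-row=0; cleared 0 line(s) (total 0); column heights now [3 2 1 2 2], max=3
Drop 3: O rot3 at col 3 lands with bottom-row=2; cleared 0 line(s) (total 0); column heights now [3 2 1 4 4], max=4
Drop 4: Z rot3 at col 2 lands with bottom-row=3; cleared 0 line(s) (total 0); column heights now [3 2 5 6 4], max=6
Drop 5: I rot1 at col 0 lands with bottom-row=3; cleared 0 line(s) (total 0); column heights now [7 2 5 6 4], max=7
Test piece S rot2 at col 0 (width 3): heights before test = [7 2 5 6 4]; fits = False

Answer: no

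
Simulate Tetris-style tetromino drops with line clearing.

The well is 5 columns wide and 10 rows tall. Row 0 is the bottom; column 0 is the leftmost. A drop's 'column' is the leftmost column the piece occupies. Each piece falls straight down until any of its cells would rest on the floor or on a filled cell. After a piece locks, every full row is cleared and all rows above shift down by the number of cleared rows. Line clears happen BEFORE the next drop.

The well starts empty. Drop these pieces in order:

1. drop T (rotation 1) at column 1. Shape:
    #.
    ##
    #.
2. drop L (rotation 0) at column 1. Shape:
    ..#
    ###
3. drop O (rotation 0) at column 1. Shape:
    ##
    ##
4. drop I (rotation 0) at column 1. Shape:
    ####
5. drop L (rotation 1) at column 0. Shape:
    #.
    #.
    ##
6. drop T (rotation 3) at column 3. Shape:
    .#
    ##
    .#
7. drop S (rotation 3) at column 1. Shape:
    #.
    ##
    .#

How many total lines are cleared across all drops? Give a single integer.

Answer: 1

Derivation:
Drop 1: T rot1 at col 1 lands with bottom-row=0; cleared 0 line(s) (total 0); column heights now [0 3 2 0 0], max=3
Drop 2: L rot0 at col 1 lands with bottom-row=3; cleared 0 line(s) (total 0); column heights now [0 4 4 5 0], max=5
Drop 3: O rot0 at col 1 lands with bottom-row=4; cleared 0 line(s) (total 0); column heights now [0 6 6 5 0], max=6
Drop 4: I rot0 at col 1 lands with bottom-row=6; cleared 0 line(s) (total 0); column heights now [0 7 7 7 7], max=7
Drop 5: L rot1 at col 0 lands with bottom-row=7; cleared 0 line(s) (total 0); column heights now [10 8 7 7 7], max=10
Drop 6: T rot3 at col 3 lands with bottom-row=7; cleared 0 line(s) (total 0); column heights now [10 8 7 9 10], max=10
Drop 7: S rot3 at col 1 lands with bottom-row=7; cleared 1 line(s) (total 1); column heights now [9 9 8 7 9], max=9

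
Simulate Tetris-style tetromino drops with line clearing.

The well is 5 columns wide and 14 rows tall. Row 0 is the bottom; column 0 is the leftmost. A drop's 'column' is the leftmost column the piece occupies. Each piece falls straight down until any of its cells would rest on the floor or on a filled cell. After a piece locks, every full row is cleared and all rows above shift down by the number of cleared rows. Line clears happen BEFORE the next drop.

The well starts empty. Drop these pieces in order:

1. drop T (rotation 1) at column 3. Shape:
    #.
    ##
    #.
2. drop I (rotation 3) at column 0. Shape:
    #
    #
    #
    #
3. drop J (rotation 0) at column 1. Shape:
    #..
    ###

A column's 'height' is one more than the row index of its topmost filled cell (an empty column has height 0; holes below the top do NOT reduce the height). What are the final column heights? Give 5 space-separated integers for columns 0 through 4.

Drop 1: T rot1 at col 3 lands with bottom-row=0; cleared 0 line(s) (total 0); column heights now [0 0 0 3 2], max=3
Drop 2: I rot3 at col 0 lands with bottom-row=0; cleared 0 line(s) (total 0); column heights now [4 0 0 3 2], max=4
Drop 3: J rot0 at col 1 lands with bottom-row=3; cleared 0 line(s) (total 0); column heights now [4 5 4 4 2], max=5

Answer: 4 5 4 4 2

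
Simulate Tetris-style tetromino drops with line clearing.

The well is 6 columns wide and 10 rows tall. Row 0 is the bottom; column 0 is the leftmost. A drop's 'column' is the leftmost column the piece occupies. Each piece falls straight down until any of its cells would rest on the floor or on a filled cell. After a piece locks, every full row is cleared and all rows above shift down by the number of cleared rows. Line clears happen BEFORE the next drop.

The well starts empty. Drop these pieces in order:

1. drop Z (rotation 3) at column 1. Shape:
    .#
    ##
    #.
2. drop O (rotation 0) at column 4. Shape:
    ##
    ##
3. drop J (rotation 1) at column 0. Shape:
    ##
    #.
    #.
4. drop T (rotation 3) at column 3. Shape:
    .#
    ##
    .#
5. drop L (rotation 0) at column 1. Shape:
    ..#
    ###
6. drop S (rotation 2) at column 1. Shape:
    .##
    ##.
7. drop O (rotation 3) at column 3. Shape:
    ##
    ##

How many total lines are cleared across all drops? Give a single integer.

Answer: 0

Derivation:
Drop 1: Z rot3 at col 1 lands with bottom-row=0; cleared 0 line(s) (total 0); column heights now [0 2 3 0 0 0], max=3
Drop 2: O rot0 at col 4 lands with bottom-row=0; cleared 0 line(s) (total 0); column heights now [0 2 3 0 2 2], max=3
Drop 3: J rot1 at col 0 lands with bottom-row=0; cleared 0 line(s) (total 0); column heights now [3 3 3 0 2 2], max=3
Drop 4: T rot3 at col 3 lands with bottom-row=2; cleared 0 line(s) (total 0); column heights now [3 3 3 4 5 2], max=5
Drop 5: L rot0 at col 1 lands with bottom-row=4; cleared 0 line(s) (total 0); column heights now [3 5 5 6 5 2], max=6
Drop 6: S rot2 at col 1 lands with bottom-row=5; cleared 0 line(s) (total 0); column heights now [3 6 7 7 5 2], max=7
Drop 7: O rot3 at col 3 lands with bottom-row=7; cleared 0 line(s) (total 0); column heights now [3 6 7 9 9 2], max=9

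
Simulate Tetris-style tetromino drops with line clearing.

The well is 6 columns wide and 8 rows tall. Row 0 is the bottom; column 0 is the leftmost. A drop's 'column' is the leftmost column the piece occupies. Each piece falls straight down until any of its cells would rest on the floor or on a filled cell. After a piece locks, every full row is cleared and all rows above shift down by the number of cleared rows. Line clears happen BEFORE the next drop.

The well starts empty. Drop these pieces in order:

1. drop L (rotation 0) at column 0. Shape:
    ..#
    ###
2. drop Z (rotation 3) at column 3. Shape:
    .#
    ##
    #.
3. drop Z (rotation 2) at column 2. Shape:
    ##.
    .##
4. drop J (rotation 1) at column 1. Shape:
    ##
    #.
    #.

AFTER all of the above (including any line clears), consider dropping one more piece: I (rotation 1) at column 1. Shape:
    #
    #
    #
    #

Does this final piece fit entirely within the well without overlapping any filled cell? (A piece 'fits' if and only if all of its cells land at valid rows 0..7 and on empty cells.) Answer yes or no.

Drop 1: L rot0 at col 0 lands with bottom-row=0; cleared 0 line(s) (total 0); column heights now [1 1 2 0 0 0], max=2
Drop 2: Z rot3 at col 3 lands with bottom-row=0; cleared 0 line(s) (total 0); column heights now [1 1 2 2 3 0], max=3
Drop 3: Z rot2 at col 2 lands with bottom-row=3; cleared 0 line(s) (total 0); column heights now [1 1 5 5 4 0], max=5
Drop 4: J rot1 at col 1 lands with bottom-row=3; cleared 0 line(s) (total 0); column heights now [1 6 6 5 4 0], max=6
Test piece I rot1 at col 1 (width 1): heights before test = [1 6 6 5 4 0]; fits = False

Answer: no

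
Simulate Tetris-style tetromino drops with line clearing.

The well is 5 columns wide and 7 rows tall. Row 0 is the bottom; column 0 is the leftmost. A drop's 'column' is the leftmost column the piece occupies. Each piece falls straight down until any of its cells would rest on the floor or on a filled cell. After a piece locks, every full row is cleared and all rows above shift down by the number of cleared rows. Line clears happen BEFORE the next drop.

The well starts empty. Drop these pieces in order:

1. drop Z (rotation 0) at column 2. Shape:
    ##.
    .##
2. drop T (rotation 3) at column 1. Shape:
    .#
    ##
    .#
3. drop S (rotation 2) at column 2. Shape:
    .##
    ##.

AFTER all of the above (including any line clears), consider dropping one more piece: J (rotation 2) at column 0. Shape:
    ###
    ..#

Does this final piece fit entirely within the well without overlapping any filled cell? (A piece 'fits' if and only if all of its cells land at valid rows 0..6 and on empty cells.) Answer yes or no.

Drop 1: Z rot0 at col 2 lands with bottom-row=0; cleared 0 line(s) (total 0); column heights now [0 0 2 2 1], max=2
Drop 2: T rot3 at col 1 lands with bottom-row=2; cleared 0 line(s) (total 0); column heights now [0 4 5 2 1], max=5
Drop 3: S rot2 at col 2 lands with bottom-row=5; cleared 0 line(s) (total 0); column heights now [0 4 6 7 7], max=7
Test piece J rot2 at col 0 (width 3): heights before test = [0 4 6 7 7]; fits = False

Answer: no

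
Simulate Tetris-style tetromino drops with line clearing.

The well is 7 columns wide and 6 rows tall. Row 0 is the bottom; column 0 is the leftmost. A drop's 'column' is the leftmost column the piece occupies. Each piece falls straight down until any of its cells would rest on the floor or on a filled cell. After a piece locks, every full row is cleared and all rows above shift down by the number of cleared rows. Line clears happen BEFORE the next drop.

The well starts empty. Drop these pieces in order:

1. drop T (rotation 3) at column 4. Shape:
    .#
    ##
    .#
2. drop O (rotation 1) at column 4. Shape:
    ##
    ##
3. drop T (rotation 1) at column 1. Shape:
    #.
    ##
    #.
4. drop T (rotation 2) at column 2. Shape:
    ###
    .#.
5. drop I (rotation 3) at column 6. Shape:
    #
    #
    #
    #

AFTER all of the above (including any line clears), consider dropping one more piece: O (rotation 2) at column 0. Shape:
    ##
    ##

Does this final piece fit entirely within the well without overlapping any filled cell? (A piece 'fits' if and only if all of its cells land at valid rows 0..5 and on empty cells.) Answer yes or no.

Answer: yes

Derivation:
Drop 1: T rot3 at col 4 lands with bottom-row=0; cleared 0 line(s) (total 0); column heights now [0 0 0 0 2 3 0], max=3
Drop 2: O rot1 at col 4 lands with bottom-row=3; cleared 0 line(s) (total 0); column heights now [0 0 0 0 5 5 0], max=5
Drop 3: T rot1 at col 1 lands with bottom-row=0; cleared 0 line(s) (total 0); column heights now [0 3 2 0 5 5 0], max=5
Drop 4: T rot2 at col 2 lands with bottom-row=4; cleared 0 line(s) (total 0); column heights now [0 3 6 6 6 5 0], max=6
Drop 5: I rot3 at col 6 lands with bottom-row=0; cleared 0 line(s) (total 0); column heights now [0 3 6 6 6 5 4], max=6
Test piece O rot2 at col 0 (width 2): heights before test = [0 3 6 6 6 5 4]; fits = True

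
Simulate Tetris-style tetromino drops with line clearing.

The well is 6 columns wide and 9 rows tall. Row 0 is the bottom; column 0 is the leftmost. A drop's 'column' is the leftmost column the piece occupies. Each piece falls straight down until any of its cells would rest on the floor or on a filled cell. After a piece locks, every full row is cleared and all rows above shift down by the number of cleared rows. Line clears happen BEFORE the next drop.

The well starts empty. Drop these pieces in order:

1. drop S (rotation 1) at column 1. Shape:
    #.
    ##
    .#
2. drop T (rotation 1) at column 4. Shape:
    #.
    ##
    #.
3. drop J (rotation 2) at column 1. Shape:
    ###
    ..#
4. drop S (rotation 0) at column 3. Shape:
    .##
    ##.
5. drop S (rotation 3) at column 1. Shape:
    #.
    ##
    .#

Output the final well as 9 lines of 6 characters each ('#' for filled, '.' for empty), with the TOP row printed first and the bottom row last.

Answer: ......
......
.#....
.##.##
..###.
.###..
.#.##.
.##.##
..#.#.

Derivation:
Drop 1: S rot1 at col 1 lands with bottom-row=0; cleared 0 line(s) (total 0); column heights now [0 3 2 0 0 0], max=3
Drop 2: T rot1 at col 4 lands with bottom-row=0; cleared 0 line(s) (total 0); column heights now [0 3 2 0 3 2], max=3
Drop 3: J rot2 at col 1 lands with bottom-row=2; cleared 0 line(s) (total 0); column heights now [0 4 4 4 3 2], max=4
Drop 4: S rot0 at col 3 lands with bottom-row=4; cleared 0 line(s) (total 0); column heights now [0 4 4 5 6 6], max=6
Drop 5: S rot3 at col 1 lands with bottom-row=4; cleared 0 line(s) (total 0); column heights now [0 7 6 5 6 6], max=7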